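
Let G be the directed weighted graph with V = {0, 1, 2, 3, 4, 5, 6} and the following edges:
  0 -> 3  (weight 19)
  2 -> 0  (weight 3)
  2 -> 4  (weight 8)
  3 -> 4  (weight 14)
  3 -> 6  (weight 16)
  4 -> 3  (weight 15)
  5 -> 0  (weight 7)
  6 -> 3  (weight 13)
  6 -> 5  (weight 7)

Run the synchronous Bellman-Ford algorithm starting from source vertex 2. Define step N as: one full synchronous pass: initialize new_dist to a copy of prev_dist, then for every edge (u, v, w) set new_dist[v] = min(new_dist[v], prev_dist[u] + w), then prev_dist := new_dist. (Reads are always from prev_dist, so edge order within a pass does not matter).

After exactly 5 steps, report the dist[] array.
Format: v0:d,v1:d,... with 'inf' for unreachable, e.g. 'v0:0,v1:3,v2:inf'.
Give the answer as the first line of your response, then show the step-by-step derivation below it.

v0:3,v1:inf,v2:0,v3:22,v4:8,v5:45,v6:38

step 1: dist = v0:3,v1:inf,v2:0,v3:inf,v4:8,v5:inf,v6:inf
step 2: dist = v0:3,v1:inf,v2:0,v3:22,v4:8,v5:inf,v6:inf
step 3: dist = v0:3,v1:inf,v2:0,v3:22,v4:8,v5:inf,v6:38
step 4: dist = v0:3,v1:inf,v2:0,v3:22,v4:8,v5:45,v6:38
step 5: dist = v0:3,v1:inf,v2:0,v3:22,v4:8,v5:45,v6:38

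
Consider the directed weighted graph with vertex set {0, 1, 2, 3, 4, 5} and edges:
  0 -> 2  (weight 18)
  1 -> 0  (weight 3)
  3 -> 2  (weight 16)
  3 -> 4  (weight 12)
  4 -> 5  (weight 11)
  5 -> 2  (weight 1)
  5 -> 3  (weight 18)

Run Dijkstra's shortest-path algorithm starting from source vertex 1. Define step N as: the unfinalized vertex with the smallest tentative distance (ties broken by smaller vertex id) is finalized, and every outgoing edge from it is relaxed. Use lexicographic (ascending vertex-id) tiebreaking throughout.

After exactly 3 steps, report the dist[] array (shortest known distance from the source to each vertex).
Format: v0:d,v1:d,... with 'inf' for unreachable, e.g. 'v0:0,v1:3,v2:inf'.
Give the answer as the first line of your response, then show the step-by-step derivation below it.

v0:3,v1:0,v2:21,v3:inf,v4:inf,v5:inf

step 1: dist = v0:3,v1:0,v2:inf,v3:inf,v4:inf,v5:inf
step 2: dist = v0:3,v1:0,v2:21,v3:inf,v4:inf,v5:inf
step 3: dist = v0:3,v1:0,v2:21,v3:inf,v4:inf,v5:inf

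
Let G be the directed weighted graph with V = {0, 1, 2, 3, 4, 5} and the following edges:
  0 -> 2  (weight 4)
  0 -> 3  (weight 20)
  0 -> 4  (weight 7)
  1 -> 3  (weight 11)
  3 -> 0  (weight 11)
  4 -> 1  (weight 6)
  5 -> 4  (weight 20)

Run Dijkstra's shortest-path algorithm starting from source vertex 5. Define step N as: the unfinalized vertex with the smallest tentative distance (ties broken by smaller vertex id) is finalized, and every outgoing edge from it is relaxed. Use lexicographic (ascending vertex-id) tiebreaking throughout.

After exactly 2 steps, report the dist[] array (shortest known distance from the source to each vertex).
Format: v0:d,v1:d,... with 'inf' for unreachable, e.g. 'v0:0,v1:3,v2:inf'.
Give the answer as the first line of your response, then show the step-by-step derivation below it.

v0:inf,v1:26,v2:inf,v3:inf,v4:20,v5:0

step 1: dist = v0:inf,v1:inf,v2:inf,v3:inf,v4:20,v5:0
step 2: dist = v0:inf,v1:26,v2:inf,v3:inf,v4:20,v5:0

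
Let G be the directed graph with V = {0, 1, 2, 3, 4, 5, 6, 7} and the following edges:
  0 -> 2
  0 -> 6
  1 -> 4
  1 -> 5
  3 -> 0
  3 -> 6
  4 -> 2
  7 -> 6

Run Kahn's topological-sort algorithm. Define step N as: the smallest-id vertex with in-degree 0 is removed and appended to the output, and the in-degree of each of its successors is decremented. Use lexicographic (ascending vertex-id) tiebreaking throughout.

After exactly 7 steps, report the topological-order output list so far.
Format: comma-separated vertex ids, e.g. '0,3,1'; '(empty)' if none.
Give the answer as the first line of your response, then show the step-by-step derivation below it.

1,3,0,4,2,5,7

step 1: output 1; order=[1]; indeg=(1,0,2,0,0,0,3,0)
step 2: output 3; order=[1,3]; indeg=(0,0,2,0,0,0,2,0)
step 3: output 0; order=[1,3,0]; indeg=(0,0,1,0,0,0,1,0)
step 4: output 4; order=[1,3,0,4]; indeg=(0,0,0,0,0,0,1,0)
step 5: output 2; order=[1,3,0,4,2]; indeg=(0,0,0,0,0,0,1,0)
step 6: output 5; order=[1,3,0,4,2,5]; indeg=(0,0,0,0,0,0,1,0)
step 7: output 7; order=[1,3,0,4,2,5,7]; indeg=(0,0,0,0,0,0,0,0)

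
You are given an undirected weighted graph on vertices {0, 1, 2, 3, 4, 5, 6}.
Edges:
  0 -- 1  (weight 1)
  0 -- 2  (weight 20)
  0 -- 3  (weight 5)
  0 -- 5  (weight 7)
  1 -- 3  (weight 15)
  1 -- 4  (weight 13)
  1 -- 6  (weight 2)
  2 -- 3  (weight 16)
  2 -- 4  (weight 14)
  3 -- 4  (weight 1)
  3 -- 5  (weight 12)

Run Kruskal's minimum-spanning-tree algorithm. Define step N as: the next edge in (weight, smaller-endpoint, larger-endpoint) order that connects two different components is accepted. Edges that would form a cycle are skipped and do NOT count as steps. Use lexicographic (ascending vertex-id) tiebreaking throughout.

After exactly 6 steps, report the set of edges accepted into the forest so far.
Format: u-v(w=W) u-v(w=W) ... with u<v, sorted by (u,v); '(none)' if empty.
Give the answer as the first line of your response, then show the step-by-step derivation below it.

0-1(w=1) 0-3(w=5) 0-5(w=7) 1-6(w=2) 2-4(w=14) 3-4(w=1)

step 1: add edge 0-1 (w=1); MST = {0-1(w=1)}
step 2: add edge 3-4 (w=1); MST = {0-1(w=1) 3-4(w=1)}
step 3: add edge 1-6 (w=2); MST = {0-1(w=1) 1-6(w=2) 3-4(w=1)}
step 4: add edge 0-3 (w=5); MST = {0-1(w=1) 0-3(w=5) 1-6(w=2) 3-4(w=1)}
step 5: add edge 0-5 (w=7); MST = {0-1(w=1) 0-3(w=5) 0-5(w=7) 1-6(w=2) 3-4(w=1)}
step 6: add edge 2-4 (w=14); MST = {0-1(w=1) 0-3(w=5) 0-5(w=7) 1-6(w=2) 2-4(w=14) 3-4(w=1)}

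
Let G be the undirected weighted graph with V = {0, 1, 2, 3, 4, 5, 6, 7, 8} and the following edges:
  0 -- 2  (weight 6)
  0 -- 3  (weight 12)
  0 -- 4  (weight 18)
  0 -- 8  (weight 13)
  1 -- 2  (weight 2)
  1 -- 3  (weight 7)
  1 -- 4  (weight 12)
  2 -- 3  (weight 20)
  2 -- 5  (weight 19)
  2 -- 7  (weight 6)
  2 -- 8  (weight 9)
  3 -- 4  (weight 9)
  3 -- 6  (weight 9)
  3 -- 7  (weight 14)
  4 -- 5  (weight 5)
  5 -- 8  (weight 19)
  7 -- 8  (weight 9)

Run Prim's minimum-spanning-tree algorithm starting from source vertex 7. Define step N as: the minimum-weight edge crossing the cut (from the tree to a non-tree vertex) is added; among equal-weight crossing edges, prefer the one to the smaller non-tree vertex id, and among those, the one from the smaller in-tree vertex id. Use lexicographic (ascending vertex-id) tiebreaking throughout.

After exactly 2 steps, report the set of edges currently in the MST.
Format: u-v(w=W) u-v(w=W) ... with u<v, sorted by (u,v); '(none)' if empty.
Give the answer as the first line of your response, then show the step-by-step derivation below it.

1-2(w=2) 2-7(w=6)

step 1: add edge 2-7 (w=6); MST = {2-7(w=6)}
step 2: add edge 1-2 (w=2); MST = {1-2(w=2) 2-7(w=6)}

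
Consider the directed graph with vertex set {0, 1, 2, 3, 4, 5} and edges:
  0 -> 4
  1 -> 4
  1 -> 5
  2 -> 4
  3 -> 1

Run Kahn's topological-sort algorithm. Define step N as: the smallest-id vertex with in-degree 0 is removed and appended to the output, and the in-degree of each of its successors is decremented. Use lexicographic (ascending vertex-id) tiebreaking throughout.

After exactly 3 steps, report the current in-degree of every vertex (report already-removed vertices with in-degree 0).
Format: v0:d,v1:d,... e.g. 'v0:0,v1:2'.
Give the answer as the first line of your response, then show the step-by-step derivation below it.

v0:0,v1:0,v2:0,v3:0,v4:1,v5:1

step 1: output 0; order=[0]; indeg=(0,1,0,0,2,1)
step 2: output 2; order=[0,2]; indeg=(0,1,0,0,1,1)
step 3: output 3; order=[0,2,3]; indeg=(0,0,0,0,1,1)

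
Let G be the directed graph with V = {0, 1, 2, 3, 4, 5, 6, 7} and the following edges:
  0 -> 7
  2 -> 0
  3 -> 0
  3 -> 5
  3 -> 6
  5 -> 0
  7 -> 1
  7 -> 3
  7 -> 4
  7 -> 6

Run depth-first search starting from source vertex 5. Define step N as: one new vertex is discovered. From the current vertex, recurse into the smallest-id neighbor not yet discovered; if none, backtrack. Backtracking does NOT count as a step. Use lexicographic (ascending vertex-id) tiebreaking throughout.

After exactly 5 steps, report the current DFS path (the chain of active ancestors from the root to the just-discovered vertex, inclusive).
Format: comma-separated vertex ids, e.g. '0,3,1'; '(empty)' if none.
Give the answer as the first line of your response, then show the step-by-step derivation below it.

5,0,7,3

step 1: discover 5; path=5; order=5
step 2: discover 0; path=5>0; order=5,0
step 3: discover 7; path=5>0>7; order=5,0,7
step 4: discover 1; path=5>0>7>1; order=5,0,7,1
step 5: discover 3; path=5>0>7>3; order=5,0,7,1,3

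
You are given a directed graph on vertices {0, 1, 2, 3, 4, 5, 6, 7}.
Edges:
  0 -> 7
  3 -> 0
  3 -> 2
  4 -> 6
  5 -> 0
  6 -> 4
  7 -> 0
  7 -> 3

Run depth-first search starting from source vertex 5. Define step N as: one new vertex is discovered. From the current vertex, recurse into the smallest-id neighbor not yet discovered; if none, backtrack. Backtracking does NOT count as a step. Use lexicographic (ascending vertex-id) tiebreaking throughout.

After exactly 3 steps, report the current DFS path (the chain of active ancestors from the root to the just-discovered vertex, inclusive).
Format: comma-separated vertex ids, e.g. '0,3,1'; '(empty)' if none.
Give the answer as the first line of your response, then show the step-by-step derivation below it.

5,0,7

step 1: discover 5; path=5; order=5
step 2: discover 0; path=5>0; order=5,0
step 3: discover 7; path=5>0>7; order=5,0,7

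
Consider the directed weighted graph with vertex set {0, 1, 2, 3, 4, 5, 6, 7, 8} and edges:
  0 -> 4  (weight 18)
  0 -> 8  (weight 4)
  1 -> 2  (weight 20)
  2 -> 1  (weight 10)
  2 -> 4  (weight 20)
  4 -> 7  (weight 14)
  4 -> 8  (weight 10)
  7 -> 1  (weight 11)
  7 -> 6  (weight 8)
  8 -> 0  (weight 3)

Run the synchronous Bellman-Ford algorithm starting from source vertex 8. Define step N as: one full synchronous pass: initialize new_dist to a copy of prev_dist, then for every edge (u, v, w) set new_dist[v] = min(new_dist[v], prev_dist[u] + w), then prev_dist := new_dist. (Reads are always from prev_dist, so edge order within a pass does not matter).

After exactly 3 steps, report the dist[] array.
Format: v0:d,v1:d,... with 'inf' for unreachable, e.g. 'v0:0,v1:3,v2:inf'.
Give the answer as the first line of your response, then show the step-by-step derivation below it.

v0:3,v1:inf,v2:inf,v3:inf,v4:21,v5:inf,v6:inf,v7:35,v8:0

step 1: dist = v0:3,v1:inf,v2:inf,v3:inf,v4:inf,v5:inf,v6:inf,v7:inf,v8:0
step 2: dist = v0:3,v1:inf,v2:inf,v3:inf,v4:21,v5:inf,v6:inf,v7:inf,v8:0
step 3: dist = v0:3,v1:inf,v2:inf,v3:inf,v4:21,v5:inf,v6:inf,v7:35,v8:0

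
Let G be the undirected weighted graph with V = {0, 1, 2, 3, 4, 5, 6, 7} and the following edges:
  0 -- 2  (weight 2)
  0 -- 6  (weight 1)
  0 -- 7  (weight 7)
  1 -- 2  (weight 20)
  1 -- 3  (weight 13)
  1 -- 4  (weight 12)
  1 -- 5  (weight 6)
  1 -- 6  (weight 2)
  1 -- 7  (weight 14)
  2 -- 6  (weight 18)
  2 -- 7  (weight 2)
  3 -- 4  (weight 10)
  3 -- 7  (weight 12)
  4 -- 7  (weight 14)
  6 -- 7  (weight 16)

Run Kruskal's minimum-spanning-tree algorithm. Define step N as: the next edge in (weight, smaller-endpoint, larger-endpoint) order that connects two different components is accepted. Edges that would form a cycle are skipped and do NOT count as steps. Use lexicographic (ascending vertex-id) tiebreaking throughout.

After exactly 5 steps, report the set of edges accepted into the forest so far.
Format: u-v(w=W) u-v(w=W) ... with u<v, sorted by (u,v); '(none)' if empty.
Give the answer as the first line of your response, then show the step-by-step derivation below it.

0-2(w=2) 0-6(w=1) 1-5(w=6) 1-6(w=2) 2-7(w=2)

step 1: add edge 0-6 (w=1); MST = {0-6(w=1)}
step 2: add edge 0-2 (w=2); MST = {0-2(w=2) 0-6(w=1)}
step 3: add edge 1-6 (w=2); MST = {0-2(w=2) 0-6(w=1) 1-6(w=2)}
step 4: add edge 2-7 (w=2); MST = {0-2(w=2) 0-6(w=1) 1-6(w=2) 2-7(w=2)}
step 5: add edge 1-5 (w=6); MST = {0-2(w=2) 0-6(w=1) 1-5(w=6) 1-6(w=2) 2-7(w=2)}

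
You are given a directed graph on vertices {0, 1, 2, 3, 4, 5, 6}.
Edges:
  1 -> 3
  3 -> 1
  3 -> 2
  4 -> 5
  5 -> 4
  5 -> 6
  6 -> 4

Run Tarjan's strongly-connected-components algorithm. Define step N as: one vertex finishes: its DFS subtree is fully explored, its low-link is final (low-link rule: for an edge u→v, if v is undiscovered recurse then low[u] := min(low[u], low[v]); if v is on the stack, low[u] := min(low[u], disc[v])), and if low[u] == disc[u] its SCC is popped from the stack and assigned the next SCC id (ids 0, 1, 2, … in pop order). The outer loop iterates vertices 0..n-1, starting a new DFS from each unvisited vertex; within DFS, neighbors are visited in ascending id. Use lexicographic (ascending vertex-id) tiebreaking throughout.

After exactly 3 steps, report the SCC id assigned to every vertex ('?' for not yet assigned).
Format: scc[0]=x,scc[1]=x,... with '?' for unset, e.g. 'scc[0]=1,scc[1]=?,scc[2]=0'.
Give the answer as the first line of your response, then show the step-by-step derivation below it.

scc[0]=0,scc[1]=?,scc[2]=1,scc[3]=?,scc[4]=?,scc[5]=?,scc[6]=?

step 1: low=(low[0]=0,low[1]=?,low[2]=?,low[3]=?,low[4]=?,low[5]=?,low[6]=?); scc=(scc[0]=0,scc[1]=?,scc[2]=?,scc[3]=?,scc[4]=?,scc[5]=?,scc[6]=?)
step 2: low=(low[0]=0,low[1]=1,low[2]=3,low[3]=1,low[4]=?,low[5]=?,low[6]=?); scc=(scc[0]=0,scc[1]=?,scc[2]=1,scc[3]=?,scc[4]=?,scc[5]=?,scc[6]=?)
step 3: low=(low[0]=0,low[1]=1,low[2]=3,low[3]=1,low[4]=?,low[5]=?,low[6]=?); scc=(scc[0]=0,scc[1]=?,scc[2]=1,scc[3]=?,scc[4]=?,scc[5]=?,scc[6]=?)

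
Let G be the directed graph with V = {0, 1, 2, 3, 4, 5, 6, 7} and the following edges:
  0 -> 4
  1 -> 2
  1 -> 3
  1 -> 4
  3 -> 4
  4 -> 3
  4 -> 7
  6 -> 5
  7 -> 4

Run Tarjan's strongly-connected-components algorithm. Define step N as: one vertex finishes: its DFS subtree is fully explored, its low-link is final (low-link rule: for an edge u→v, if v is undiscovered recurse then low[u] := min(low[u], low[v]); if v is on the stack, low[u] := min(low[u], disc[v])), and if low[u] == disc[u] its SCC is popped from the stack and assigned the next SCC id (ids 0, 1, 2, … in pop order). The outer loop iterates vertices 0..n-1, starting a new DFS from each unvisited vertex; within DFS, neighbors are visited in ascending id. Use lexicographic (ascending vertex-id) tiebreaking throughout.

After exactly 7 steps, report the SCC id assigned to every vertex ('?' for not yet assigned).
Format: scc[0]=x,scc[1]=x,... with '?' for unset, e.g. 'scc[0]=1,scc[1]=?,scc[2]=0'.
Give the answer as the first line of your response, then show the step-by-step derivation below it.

scc[0]=1,scc[1]=3,scc[2]=2,scc[3]=0,scc[4]=0,scc[5]=4,scc[6]=?,scc[7]=0

step 1: low=(low[0]=0,low[1]=?,low[2]=?,low[3]=1,low[4]=1,low[5]=?,low[6]=?,low[7]=?); scc=(scc[0]=?,scc[1]=?,scc[2]=?,scc[3]=?,scc[4]=?,scc[5]=?,scc[6]=?,scc[7]=?)
step 2: low=(low[0]=0,low[1]=?,low[2]=?,low[3]=1,low[4]=1,low[5]=?,low[6]=?,low[7]=1); scc=(scc[0]=?,scc[1]=?,scc[2]=?,scc[3]=?,scc[4]=?,scc[5]=?,scc[6]=?,scc[7]=?)
step 3: low=(low[0]=0,low[1]=?,low[2]=?,low[3]=1,low[4]=1,low[5]=?,low[6]=?,low[7]=1); scc=(scc[0]=?,scc[1]=?,scc[2]=?,scc[3]=0,scc[4]=0,scc[5]=?,scc[6]=?,scc[7]=0)
step 4: low=(low[0]=0,low[1]=?,low[2]=?,low[3]=1,low[4]=1,low[5]=?,low[6]=?,low[7]=1); scc=(scc[0]=1,scc[1]=?,scc[2]=?,scc[3]=0,scc[4]=0,scc[5]=?,scc[6]=?,scc[7]=0)
step 5: low=(low[0]=0,low[1]=4,low[2]=5,low[3]=1,low[4]=1,low[5]=?,low[6]=?,low[7]=1); scc=(scc[0]=1,scc[1]=?,scc[2]=2,scc[3]=0,scc[4]=0,scc[5]=?,scc[6]=?,scc[7]=0)
step 6: low=(low[0]=0,low[1]=4,low[2]=5,low[3]=1,low[4]=1,low[5]=?,low[6]=?,low[7]=1); scc=(scc[0]=1,scc[1]=3,scc[2]=2,scc[3]=0,scc[4]=0,scc[5]=?,scc[6]=?,scc[7]=0)
step 7: low=(low[0]=0,low[1]=4,low[2]=5,low[3]=1,low[4]=1,low[5]=6,low[6]=?,low[7]=1); scc=(scc[0]=1,scc[1]=3,scc[2]=2,scc[3]=0,scc[4]=0,scc[5]=4,scc[6]=?,scc[7]=0)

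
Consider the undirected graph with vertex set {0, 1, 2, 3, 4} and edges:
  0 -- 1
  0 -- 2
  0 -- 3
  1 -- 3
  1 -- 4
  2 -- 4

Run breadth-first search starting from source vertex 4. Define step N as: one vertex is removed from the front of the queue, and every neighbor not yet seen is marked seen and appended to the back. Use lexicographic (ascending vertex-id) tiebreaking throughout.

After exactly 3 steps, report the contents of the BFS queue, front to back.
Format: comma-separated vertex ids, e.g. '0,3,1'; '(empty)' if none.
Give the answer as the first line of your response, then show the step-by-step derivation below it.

0,3

step 1: dequeue 4; queue=[1,2]; order=4
step 2: dequeue 1; queue=[2,0,3]; order=4,1
step 3: dequeue 2; queue=[0,3]; order=4,1,2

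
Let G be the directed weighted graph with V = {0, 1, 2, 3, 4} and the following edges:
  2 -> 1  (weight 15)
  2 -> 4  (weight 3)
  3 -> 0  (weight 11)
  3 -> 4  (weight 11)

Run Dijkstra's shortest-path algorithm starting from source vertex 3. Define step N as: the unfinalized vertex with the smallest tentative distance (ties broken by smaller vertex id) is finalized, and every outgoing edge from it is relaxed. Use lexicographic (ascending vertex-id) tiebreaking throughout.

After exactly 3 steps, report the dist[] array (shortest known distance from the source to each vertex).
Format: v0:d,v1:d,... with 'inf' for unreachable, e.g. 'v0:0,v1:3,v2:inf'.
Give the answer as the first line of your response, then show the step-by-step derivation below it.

v0:11,v1:inf,v2:inf,v3:0,v4:11

step 1: dist = v0:11,v1:inf,v2:inf,v3:0,v4:11
step 2: dist = v0:11,v1:inf,v2:inf,v3:0,v4:11
step 3: dist = v0:11,v1:inf,v2:inf,v3:0,v4:11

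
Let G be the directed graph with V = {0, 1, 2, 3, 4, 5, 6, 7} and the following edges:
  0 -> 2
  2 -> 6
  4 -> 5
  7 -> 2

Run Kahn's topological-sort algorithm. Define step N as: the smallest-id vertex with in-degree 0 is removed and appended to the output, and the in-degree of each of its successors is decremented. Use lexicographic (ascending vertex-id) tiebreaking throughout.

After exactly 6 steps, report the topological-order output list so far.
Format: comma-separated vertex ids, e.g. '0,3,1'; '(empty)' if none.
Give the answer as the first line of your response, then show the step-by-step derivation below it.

0,1,3,4,5,7

step 1: output 0; order=[0]; indeg=(0,0,1,0,0,1,1,0)
step 2: output 1; order=[0,1]; indeg=(0,0,1,0,0,1,1,0)
step 3: output 3; order=[0,1,3]; indeg=(0,0,1,0,0,1,1,0)
step 4: output 4; order=[0,1,3,4]; indeg=(0,0,1,0,0,0,1,0)
step 5: output 5; order=[0,1,3,4,5]; indeg=(0,0,1,0,0,0,1,0)
step 6: output 7; order=[0,1,3,4,5,7]; indeg=(0,0,0,0,0,0,1,0)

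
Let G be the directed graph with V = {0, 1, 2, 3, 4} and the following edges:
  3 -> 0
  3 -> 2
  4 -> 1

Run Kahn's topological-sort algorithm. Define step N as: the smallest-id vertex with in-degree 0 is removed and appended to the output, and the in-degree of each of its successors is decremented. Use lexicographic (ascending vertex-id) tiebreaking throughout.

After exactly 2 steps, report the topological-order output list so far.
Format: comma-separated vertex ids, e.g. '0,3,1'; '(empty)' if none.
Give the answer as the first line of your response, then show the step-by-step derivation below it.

3,0

step 1: output 3; order=[3]; indeg=(0,1,0,0,0)
step 2: output 0; order=[3,0]; indeg=(0,1,0,0,0)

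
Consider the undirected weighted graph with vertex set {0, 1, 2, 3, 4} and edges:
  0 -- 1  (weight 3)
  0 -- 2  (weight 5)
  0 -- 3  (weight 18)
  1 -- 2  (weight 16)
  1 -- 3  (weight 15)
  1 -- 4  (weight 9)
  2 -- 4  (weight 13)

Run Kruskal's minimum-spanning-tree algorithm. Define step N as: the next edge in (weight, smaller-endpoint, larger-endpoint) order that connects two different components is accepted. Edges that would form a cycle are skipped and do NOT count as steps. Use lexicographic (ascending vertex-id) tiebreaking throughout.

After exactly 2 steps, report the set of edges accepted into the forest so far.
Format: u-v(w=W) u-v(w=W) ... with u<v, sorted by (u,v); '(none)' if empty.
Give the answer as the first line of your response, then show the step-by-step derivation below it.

0-1(w=3) 0-2(w=5)

step 1: add edge 0-1 (w=3); MST = {0-1(w=3)}
step 2: add edge 0-2 (w=5); MST = {0-1(w=3) 0-2(w=5)}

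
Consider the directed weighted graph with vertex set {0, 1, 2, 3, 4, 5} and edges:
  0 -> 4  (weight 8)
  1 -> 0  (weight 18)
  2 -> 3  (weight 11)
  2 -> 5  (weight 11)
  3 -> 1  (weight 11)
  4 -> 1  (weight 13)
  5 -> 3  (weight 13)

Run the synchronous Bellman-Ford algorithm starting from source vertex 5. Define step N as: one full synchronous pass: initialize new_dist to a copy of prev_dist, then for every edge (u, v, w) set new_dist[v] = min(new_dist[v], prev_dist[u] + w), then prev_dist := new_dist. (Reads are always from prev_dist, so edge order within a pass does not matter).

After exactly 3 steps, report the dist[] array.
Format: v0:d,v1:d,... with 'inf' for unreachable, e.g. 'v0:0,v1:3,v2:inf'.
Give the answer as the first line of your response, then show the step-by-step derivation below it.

v0:42,v1:24,v2:inf,v3:13,v4:inf,v5:0

step 1: dist = v0:inf,v1:inf,v2:inf,v3:13,v4:inf,v5:0
step 2: dist = v0:inf,v1:24,v2:inf,v3:13,v4:inf,v5:0
step 3: dist = v0:42,v1:24,v2:inf,v3:13,v4:inf,v5:0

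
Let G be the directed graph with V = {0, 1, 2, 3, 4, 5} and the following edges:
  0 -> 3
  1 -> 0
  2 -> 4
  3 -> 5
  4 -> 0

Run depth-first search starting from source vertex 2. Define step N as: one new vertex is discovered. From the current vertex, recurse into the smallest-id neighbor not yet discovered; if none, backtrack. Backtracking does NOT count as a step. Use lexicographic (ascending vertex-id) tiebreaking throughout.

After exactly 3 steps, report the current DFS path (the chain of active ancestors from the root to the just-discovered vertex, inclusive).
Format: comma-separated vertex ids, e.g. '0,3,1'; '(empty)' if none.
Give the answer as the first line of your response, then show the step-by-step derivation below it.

2,4,0

step 1: discover 2; path=2; order=2
step 2: discover 4; path=2>4; order=2,4
step 3: discover 0; path=2>4>0; order=2,4,0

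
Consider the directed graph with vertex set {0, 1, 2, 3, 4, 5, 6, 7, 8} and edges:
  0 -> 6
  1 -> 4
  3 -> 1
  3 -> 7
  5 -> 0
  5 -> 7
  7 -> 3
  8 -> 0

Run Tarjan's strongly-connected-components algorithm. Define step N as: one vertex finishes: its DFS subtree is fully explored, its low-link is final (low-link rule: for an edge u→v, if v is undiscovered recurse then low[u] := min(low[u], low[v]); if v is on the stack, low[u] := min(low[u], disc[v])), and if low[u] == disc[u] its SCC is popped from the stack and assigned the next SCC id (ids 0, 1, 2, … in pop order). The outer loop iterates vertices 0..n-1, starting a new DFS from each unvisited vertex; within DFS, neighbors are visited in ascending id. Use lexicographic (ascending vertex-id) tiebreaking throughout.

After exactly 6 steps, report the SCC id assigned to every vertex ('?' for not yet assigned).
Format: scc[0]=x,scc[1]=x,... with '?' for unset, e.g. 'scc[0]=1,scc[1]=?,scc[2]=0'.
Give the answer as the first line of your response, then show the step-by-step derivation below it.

scc[0]=1,scc[1]=3,scc[2]=4,scc[3]=?,scc[4]=2,scc[5]=?,scc[6]=0,scc[7]=?,scc[8]=?

step 1: low=(low[0]=0,low[1]=?,low[2]=?,low[3]=?,low[4]=?,low[5]=?,low[6]=1,low[7]=?,low[8]=?); scc=(scc[0]=?,scc[1]=?,scc[2]=?,scc[3]=?,scc[4]=?,scc[5]=?,scc[6]=0,scc[7]=?,scc[8]=?)
step 2: low=(low[0]=0,low[1]=?,low[2]=?,low[3]=?,low[4]=?,low[5]=?,low[6]=1,low[7]=?,low[8]=?); scc=(scc[0]=1,scc[1]=?,scc[2]=?,scc[3]=?,scc[4]=?,scc[5]=?,scc[6]=0,scc[7]=?,scc[8]=?)
step 3: low=(low[0]=0,low[1]=2,low[2]=?,low[3]=?,low[4]=3,low[5]=?,low[6]=1,low[7]=?,low[8]=?); scc=(scc[0]=1,scc[1]=?,scc[2]=?,scc[3]=?,scc[4]=2,scc[5]=?,scc[6]=0,scc[7]=?,scc[8]=?)
step 4: low=(low[0]=0,low[1]=2,low[2]=?,low[3]=?,low[4]=3,low[5]=?,low[6]=1,low[7]=?,low[8]=?); scc=(scc[0]=1,scc[1]=3,scc[2]=?,scc[3]=?,scc[4]=2,scc[5]=?,scc[6]=0,scc[7]=?,scc[8]=?)
step 5: low=(low[0]=0,low[1]=2,low[2]=4,low[3]=?,low[4]=3,low[5]=?,low[6]=1,low[7]=?,low[8]=?); scc=(scc[0]=1,scc[1]=3,scc[2]=4,scc[3]=?,scc[4]=2,scc[5]=?,scc[6]=0,scc[7]=?,scc[8]=?)
step 6: low=(low[0]=0,low[1]=2,low[2]=4,low[3]=5,low[4]=3,low[5]=?,low[6]=1,low[7]=5,low[8]=?); scc=(scc[0]=1,scc[1]=3,scc[2]=4,scc[3]=?,scc[4]=2,scc[5]=?,scc[6]=0,scc[7]=?,scc[8]=?)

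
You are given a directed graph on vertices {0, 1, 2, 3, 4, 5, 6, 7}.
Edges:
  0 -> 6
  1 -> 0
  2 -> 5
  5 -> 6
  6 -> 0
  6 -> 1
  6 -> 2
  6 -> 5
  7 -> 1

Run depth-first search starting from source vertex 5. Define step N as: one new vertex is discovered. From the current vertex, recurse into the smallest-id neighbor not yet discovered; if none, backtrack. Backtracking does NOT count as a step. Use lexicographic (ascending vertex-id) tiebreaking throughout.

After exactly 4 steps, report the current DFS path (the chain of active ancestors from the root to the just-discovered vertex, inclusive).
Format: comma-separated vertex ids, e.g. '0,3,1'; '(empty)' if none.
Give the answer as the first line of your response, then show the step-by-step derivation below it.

5,6,1

step 1: discover 5; path=5; order=5
step 2: discover 6; path=5>6; order=5,6
step 3: discover 0; path=5>6>0; order=5,6,0
step 4: discover 1; path=5>6>1; order=5,6,0,1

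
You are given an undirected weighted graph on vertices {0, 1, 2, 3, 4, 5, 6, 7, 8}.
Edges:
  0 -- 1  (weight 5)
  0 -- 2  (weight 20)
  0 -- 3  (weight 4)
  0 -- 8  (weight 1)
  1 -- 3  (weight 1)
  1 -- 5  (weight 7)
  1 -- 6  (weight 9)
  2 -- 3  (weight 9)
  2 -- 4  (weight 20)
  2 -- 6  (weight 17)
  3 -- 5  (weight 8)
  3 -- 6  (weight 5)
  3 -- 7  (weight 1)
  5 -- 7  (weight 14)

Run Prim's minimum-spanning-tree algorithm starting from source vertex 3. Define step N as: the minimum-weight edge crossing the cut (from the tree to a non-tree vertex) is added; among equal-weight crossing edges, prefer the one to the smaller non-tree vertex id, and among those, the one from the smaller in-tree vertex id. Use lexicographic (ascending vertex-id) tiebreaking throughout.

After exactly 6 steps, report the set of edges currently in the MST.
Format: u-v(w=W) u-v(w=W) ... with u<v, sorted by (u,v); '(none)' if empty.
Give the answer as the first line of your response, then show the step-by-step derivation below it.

0-3(w=4) 0-8(w=1) 1-3(w=1) 1-5(w=7) 3-6(w=5) 3-7(w=1)

step 1: add edge 1-3 (w=1); MST = {1-3(w=1)}
step 2: add edge 3-7 (w=1); MST = {1-3(w=1) 3-7(w=1)}
step 3: add edge 0-3 (w=4); MST = {0-3(w=4) 1-3(w=1) 3-7(w=1)}
step 4: add edge 0-8 (w=1); MST = {0-3(w=4) 0-8(w=1) 1-3(w=1) 3-7(w=1)}
step 5: add edge 3-6 (w=5); MST = {0-3(w=4) 0-8(w=1) 1-3(w=1) 3-6(w=5) 3-7(w=1)}
step 6: add edge 1-5 (w=7); MST = {0-3(w=4) 0-8(w=1) 1-3(w=1) 1-5(w=7) 3-6(w=5) 3-7(w=1)}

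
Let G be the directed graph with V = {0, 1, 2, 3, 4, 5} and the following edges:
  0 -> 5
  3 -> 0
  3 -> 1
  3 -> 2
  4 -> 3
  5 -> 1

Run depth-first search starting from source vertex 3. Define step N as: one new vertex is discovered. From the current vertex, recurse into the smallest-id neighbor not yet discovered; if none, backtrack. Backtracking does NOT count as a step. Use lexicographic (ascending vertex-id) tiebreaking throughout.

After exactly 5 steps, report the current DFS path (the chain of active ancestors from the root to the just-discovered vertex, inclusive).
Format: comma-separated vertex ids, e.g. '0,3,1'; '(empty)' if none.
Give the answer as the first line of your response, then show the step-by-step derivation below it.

3,2

step 1: discover 3; path=3; order=3
step 2: discover 0; path=3>0; order=3,0
step 3: discover 5; path=3>0>5; order=3,0,5
step 4: discover 1; path=3>0>5>1; order=3,0,5,1
step 5: discover 2; path=3>2; order=3,0,5,1,2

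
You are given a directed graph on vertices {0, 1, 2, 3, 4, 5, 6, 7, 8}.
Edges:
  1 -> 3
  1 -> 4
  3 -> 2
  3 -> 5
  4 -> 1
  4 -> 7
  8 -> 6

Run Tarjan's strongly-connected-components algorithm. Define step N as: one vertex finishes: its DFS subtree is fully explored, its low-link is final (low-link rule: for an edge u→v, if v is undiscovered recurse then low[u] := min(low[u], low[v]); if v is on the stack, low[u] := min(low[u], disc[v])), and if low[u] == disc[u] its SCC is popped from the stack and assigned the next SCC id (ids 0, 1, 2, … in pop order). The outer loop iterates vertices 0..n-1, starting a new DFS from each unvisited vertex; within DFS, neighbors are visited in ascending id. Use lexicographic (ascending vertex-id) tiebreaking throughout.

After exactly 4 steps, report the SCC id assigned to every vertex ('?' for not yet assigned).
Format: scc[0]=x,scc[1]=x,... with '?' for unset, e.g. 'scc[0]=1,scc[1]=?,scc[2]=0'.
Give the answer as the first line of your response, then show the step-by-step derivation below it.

scc[0]=0,scc[1]=?,scc[2]=1,scc[3]=3,scc[4]=?,scc[5]=2,scc[6]=?,scc[7]=?,scc[8]=?

step 1: low=(low[0]=0,low[1]=?,low[2]=?,low[3]=?,low[4]=?,low[5]=?,low[6]=?,low[7]=?,low[8]=?); scc=(scc[0]=0,scc[1]=?,scc[2]=?,scc[3]=?,scc[4]=?,scc[5]=?,scc[6]=?,scc[7]=?,scc[8]=?)
step 2: low=(low[0]=0,low[1]=1,low[2]=3,low[3]=2,low[4]=?,low[5]=?,low[6]=?,low[7]=?,low[8]=?); scc=(scc[0]=0,scc[1]=?,scc[2]=1,scc[3]=?,scc[4]=?,scc[5]=?,scc[6]=?,scc[7]=?,scc[8]=?)
step 3: low=(low[0]=0,low[1]=1,low[2]=3,low[3]=2,low[4]=?,low[5]=4,low[6]=?,low[7]=?,low[8]=?); scc=(scc[0]=0,scc[1]=?,scc[2]=1,scc[3]=?,scc[4]=?,scc[5]=2,scc[6]=?,scc[7]=?,scc[8]=?)
step 4: low=(low[0]=0,low[1]=1,low[2]=3,low[3]=2,low[4]=?,low[5]=4,low[6]=?,low[7]=?,low[8]=?); scc=(scc[0]=0,scc[1]=?,scc[2]=1,scc[3]=3,scc[4]=?,scc[5]=2,scc[6]=?,scc[7]=?,scc[8]=?)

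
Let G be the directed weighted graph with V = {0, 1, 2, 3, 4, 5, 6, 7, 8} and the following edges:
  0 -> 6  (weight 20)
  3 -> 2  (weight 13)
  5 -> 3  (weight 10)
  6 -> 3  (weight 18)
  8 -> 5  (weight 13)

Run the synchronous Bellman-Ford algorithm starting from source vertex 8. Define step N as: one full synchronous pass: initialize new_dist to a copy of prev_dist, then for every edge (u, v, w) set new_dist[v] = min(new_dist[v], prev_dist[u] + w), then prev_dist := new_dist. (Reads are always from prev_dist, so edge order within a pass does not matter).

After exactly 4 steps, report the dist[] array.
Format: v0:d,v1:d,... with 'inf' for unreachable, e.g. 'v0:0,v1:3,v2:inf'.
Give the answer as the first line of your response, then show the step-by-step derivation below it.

v0:inf,v1:inf,v2:36,v3:23,v4:inf,v5:13,v6:inf,v7:inf,v8:0

step 1: dist = v0:inf,v1:inf,v2:inf,v3:inf,v4:inf,v5:13,v6:inf,v7:inf,v8:0
step 2: dist = v0:inf,v1:inf,v2:inf,v3:23,v4:inf,v5:13,v6:inf,v7:inf,v8:0
step 3: dist = v0:inf,v1:inf,v2:36,v3:23,v4:inf,v5:13,v6:inf,v7:inf,v8:0
step 4: dist = v0:inf,v1:inf,v2:36,v3:23,v4:inf,v5:13,v6:inf,v7:inf,v8:0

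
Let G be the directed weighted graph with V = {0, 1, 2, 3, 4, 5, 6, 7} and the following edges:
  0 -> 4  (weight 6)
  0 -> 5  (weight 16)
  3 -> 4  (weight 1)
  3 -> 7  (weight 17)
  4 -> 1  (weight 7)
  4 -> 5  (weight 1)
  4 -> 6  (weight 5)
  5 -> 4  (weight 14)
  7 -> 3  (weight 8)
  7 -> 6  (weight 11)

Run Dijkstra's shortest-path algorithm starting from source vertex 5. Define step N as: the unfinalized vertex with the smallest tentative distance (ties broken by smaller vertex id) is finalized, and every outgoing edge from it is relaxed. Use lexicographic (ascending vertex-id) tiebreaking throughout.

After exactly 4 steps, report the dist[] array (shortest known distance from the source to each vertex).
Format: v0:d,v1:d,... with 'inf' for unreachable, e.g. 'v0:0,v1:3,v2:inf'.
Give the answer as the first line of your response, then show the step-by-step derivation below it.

v0:inf,v1:21,v2:inf,v3:inf,v4:14,v5:0,v6:19,v7:inf

step 1: dist = v0:inf,v1:inf,v2:inf,v3:inf,v4:14,v5:0,v6:inf,v7:inf
step 2: dist = v0:inf,v1:21,v2:inf,v3:inf,v4:14,v5:0,v6:19,v7:inf
step 3: dist = v0:inf,v1:21,v2:inf,v3:inf,v4:14,v5:0,v6:19,v7:inf
step 4: dist = v0:inf,v1:21,v2:inf,v3:inf,v4:14,v5:0,v6:19,v7:inf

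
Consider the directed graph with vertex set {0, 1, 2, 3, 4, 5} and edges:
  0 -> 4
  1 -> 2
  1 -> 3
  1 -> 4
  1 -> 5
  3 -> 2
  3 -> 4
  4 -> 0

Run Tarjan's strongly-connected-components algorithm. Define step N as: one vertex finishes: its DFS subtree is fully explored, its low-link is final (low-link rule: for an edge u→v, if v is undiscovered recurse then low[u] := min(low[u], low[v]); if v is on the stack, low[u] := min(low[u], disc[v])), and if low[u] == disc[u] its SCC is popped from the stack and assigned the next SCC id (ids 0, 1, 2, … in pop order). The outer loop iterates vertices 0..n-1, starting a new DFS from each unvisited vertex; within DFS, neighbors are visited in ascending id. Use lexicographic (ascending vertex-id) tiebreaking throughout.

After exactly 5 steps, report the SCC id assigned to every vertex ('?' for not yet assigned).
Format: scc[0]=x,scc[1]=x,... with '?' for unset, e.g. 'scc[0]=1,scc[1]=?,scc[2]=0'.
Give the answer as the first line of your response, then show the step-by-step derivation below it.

scc[0]=0,scc[1]=?,scc[2]=1,scc[3]=2,scc[4]=0,scc[5]=3

step 1: low=(low[0]=0,low[1]=?,low[2]=?,low[3]=?,low[4]=0,low[5]=?); scc=(scc[0]=?,scc[1]=?,scc[2]=?,scc[3]=?,scc[4]=?,scc[5]=?)
step 2: low=(low[0]=0,low[1]=?,low[2]=?,low[3]=?,low[4]=0,low[5]=?); scc=(scc[0]=0,scc[1]=?,scc[2]=?,scc[3]=?,scc[4]=0,scc[5]=?)
step 3: low=(low[0]=0,low[1]=2,low[2]=3,low[3]=?,low[4]=0,low[5]=?); scc=(scc[0]=0,scc[1]=?,scc[2]=1,scc[3]=?,scc[4]=0,scc[5]=?)
step 4: low=(low[0]=0,low[1]=2,low[2]=3,low[3]=4,low[4]=0,low[5]=?); scc=(scc[0]=0,scc[1]=?,scc[2]=1,scc[3]=2,scc[4]=0,scc[5]=?)
step 5: low=(low[0]=0,low[1]=2,low[2]=3,low[3]=4,low[4]=0,low[5]=5); scc=(scc[0]=0,scc[1]=?,scc[2]=1,scc[3]=2,scc[4]=0,scc[5]=3)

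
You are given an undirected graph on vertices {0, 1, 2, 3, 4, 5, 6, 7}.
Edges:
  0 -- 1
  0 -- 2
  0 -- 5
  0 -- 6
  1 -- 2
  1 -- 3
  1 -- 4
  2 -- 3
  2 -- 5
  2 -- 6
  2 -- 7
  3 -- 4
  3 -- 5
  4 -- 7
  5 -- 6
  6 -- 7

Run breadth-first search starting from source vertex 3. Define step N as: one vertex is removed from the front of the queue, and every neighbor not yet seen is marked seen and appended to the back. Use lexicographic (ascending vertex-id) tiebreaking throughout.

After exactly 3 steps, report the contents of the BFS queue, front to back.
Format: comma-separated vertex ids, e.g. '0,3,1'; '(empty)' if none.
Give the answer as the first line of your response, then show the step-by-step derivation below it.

4,5,0,6,7

step 1: dequeue 3; queue=[1,2,4,5]; order=3
step 2: dequeue 1; queue=[2,4,5,0]; order=3,1
step 3: dequeue 2; queue=[4,5,0,6,7]; order=3,1,2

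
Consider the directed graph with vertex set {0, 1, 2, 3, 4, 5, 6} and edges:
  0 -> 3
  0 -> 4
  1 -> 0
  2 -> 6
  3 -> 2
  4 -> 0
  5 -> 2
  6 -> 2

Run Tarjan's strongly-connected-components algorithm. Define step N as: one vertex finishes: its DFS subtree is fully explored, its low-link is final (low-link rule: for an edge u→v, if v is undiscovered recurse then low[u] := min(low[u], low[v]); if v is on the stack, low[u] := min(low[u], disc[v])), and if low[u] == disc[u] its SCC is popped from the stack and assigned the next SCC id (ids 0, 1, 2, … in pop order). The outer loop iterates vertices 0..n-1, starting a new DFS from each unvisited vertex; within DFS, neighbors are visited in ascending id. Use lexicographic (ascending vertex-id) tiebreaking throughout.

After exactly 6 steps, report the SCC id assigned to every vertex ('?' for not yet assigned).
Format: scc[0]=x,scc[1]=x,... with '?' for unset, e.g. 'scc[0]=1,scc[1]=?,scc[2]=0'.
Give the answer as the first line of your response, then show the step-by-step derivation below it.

scc[0]=2,scc[1]=3,scc[2]=0,scc[3]=1,scc[4]=2,scc[5]=?,scc[6]=0

step 1: low=(low[0]=0,low[1]=?,low[2]=2,low[3]=1,low[4]=?,low[5]=?,low[6]=2); scc=(scc[0]=?,scc[1]=?,scc[2]=?,scc[3]=?,scc[4]=?,scc[5]=?,scc[6]=?)
step 2: low=(low[0]=0,low[1]=?,low[2]=2,low[3]=1,low[4]=?,low[5]=?,low[6]=2); scc=(scc[0]=?,scc[1]=?,scc[2]=0,scc[3]=?,scc[4]=?,scc[5]=?,scc[6]=0)
step 3: low=(low[0]=0,low[1]=?,low[2]=2,low[3]=1,low[4]=?,low[5]=?,low[6]=2); scc=(scc[0]=?,scc[1]=?,scc[2]=0,scc[3]=1,scc[4]=?,scc[5]=?,scc[6]=0)
step 4: low=(low[0]=0,low[1]=?,low[2]=2,low[3]=1,low[4]=0,low[5]=?,low[6]=2); scc=(scc[0]=?,scc[1]=?,scc[2]=0,scc[3]=1,scc[4]=?,scc[5]=?,scc[6]=0)
step 5: low=(low[0]=0,low[1]=?,low[2]=2,low[3]=1,low[4]=0,low[5]=?,low[6]=2); scc=(scc[0]=2,scc[1]=?,scc[2]=0,scc[3]=1,scc[4]=2,scc[5]=?,scc[6]=0)
step 6: low=(low[0]=0,low[1]=5,low[2]=2,low[3]=1,low[4]=0,low[5]=?,low[6]=2); scc=(scc[0]=2,scc[1]=3,scc[2]=0,scc[3]=1,scc[4]=2,scc[5]=?,scc[6]=0)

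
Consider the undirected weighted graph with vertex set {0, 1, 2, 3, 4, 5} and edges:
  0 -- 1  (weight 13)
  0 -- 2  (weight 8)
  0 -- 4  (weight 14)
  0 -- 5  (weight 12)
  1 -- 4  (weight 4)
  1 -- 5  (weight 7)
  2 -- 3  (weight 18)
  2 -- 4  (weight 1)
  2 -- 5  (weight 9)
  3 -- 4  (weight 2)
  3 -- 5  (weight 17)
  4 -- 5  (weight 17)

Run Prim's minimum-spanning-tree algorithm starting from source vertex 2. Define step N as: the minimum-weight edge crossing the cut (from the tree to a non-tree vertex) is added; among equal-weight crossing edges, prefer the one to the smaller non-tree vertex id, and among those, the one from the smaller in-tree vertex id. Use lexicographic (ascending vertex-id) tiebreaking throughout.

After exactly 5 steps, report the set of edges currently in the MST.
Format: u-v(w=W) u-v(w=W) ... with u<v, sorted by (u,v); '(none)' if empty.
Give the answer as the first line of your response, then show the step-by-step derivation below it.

0-2(w=8) 1-4(w=4) 1-5(w=7) 2-4(w=1) 3-4(w=2)

step 1: add edge 2-4 (w=1); MST = {2-4(w=1)}
step 2: add edge 3-4 (w=2); MST = {2-4(w=1) 3-4(w=2)}
step 3: add edge 1-4 (w=4); MST = {1-4(w=4) 2-4(w=1) 3-4(w=2)}
step 4: add edge 1-5 (w=7); MST = {1-4(w=4) 1-5(w=7) 2-4(w=1) 3-4(w=2)}
step 5: add edge 0-2 (w=8); MST = {0-2(w=8) 1-4(w=4) 1-5(w=7) 2-4(w=1) 3-4(w=2)}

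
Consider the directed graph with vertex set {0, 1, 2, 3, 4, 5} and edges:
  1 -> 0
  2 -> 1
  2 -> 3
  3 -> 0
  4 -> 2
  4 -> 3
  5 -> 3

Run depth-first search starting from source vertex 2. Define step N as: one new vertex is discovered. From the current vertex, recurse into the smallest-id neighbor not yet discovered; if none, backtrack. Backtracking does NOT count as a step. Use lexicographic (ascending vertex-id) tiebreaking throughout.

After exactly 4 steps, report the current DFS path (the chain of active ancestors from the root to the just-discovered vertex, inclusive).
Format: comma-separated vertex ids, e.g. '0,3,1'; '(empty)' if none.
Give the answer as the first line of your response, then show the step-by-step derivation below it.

2,3

step 1: discover 2; path=2; order=2
step 2: discover 1; path=2>1; order=2,1
step 3: discover 0; path=2>1>0; order=2,1,0
step 4: discover 3; path=2>3; order=2,1,0,3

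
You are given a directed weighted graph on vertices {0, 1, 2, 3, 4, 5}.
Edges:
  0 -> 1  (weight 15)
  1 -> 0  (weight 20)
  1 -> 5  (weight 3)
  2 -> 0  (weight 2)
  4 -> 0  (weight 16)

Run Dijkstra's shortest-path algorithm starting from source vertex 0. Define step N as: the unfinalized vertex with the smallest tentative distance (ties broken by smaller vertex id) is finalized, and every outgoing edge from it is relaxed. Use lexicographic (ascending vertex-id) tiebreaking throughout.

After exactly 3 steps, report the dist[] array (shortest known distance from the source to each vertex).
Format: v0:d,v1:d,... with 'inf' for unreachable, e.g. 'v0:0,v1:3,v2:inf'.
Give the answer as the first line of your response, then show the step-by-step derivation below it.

v0:0,v1:15,v2:inf,v3:inf,v4:inf,v5:18

step 1: dist = v0:0,v1:15,v2:inf,v3:inf,v4:inf,v5:inf
step 2: dist = v0:0,v1:15,v2:inf,v3:inf,v4:inf,v5:18
step 3: dist = v0:0,v1:15,v2:inf,v3:inf,v4:inf,v5:18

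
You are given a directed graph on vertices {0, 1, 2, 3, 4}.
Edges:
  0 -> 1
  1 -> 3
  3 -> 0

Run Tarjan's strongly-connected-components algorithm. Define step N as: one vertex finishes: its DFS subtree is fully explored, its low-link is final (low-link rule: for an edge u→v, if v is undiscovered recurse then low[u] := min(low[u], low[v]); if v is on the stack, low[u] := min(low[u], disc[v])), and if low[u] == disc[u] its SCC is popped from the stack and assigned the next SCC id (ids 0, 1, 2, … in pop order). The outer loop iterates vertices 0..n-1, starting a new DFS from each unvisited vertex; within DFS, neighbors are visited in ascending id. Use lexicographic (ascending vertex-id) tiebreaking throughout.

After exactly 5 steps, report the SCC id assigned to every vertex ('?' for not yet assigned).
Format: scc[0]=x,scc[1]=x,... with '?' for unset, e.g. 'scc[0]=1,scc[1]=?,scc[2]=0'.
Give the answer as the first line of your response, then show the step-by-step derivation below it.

scc[0]=0,scc[1]=0,scc[2]=1,scc[3]=0,scc[4]=2

step 1: low=(low[0]=0,low[1]=1,low[2]=?,low[3]=0,low[4]=?); scc=(scc[0]=?,scc[1]=?,scc[2]=?,scc[3]=?,scc[4]=?)
step 2: low=(low[0]=0,low[1]=0,low[2]=?,low[3]=0,low[4]=?); scc=(scc[0]=?,scc[1]=?,scc[2]=?,scc[3]=?,scc[4]=?)
step 3: low=(low[0]=0,low[1]=0,low[2]=?,low[3]=0,low[4]=?); scc=(scc[0]=0,scc[1]=0,scc[2]=?,scc[3]=0,scc[4]=?)
step 4: low=(low[0]=0,low[1]=0,low[2]=3,low[3]=0,low[4]=?); scc=(scc[0]=0,scc[1]=0,scc[2]=1,scc[3]=0,scc[4]=?)
step 5: low=(low[0]=0,low[1]=0,low[2]=3,low[3]=0,low[4]=4); scc=(scc[0]=0,scc[1]=0,scc[2]=1,scc[3]=0,scc[4]=2)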